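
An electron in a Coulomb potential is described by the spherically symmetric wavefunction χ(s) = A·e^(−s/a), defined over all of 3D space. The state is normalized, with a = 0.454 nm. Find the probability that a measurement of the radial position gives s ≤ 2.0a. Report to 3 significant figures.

P ≈ 0.762

P = ∫ |χ|² 4πs² ds over s ≤ 2.0a.
A² is fixed by ∫₀^∞ 4πs²|χ|² ds = 1, i.e. A² = (π·a^3)^(−1).
In terms of u = s/a (A², 4π and the length scale all cancel between numerator and denominator), P = [∫_{0}^{2.0} u^2·e^(-2·u) du] / [∫_{0}^{∞} u^2·e^(-2·u) du].
Using ∫ u^2·e^(-2·u) du = -(2·u^2 + 2·u + 1)·e^(-2·u)/4, the numerator is 1/4 - 13·e^(-4)/4 and the denominator is 1/4.
The region integral divided by the full integral gives P = 0.7619.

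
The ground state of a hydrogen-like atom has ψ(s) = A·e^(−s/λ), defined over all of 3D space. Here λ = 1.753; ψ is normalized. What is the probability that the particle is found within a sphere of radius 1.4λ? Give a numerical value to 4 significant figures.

With dV = 4πs²ds, the probability is ∫|ψ|² dV over s ≤ 1.4λ.
The full normalization integral is A²·[π·λ^3] = 1, fixing A².
Substituting u = s/λ, A², 4π and the length scale all cancel in the ratio: P = ∫_{0}^{1.4} u^2·e^(-2·u) du / ∫_{0}^{∞} u^2·e^(-2·u) du.
Using ∫ u^2·e^(-2·u) du = -(2·u^2 + 2·u + 1)·e^(-2·u)/4, the numerator is 1/4 - 193·e^(-14/5)/100 and the denominator is 1/4.
Taking the ratio yields P = 0.53055.

P ≈ 0.5305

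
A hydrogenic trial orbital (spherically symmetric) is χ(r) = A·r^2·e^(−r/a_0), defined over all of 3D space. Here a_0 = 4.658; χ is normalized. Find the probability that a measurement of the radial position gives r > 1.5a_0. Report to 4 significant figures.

With dV = 4πr²dr, the probability is ∫|χ|² dV over r > 1.5a_0.
The full normalization integral is A²·[45·π·a_0^7/2] = 1, fixing A².
Substituting u = r/a_0, A², 4π and the length scale all cancel in the ratio: P = ∫_{1.5}^{∞} u^6·e^(-2·u) du / ∫_{0}^{∞} u^6·e^(-2·u) du.
With ∫ u^6·e^(-2·u) du = -(4·u^6 + 12·u^5 + 30·u^4 + 60·u^3 + 90·u^2 + 90·u + 45)·e^(-2·u)/8 + C, the region integral is ≈ 5.43651 and the full one is 45/8.
This evaluates to P = 0.96649.

P ≈ 0.9665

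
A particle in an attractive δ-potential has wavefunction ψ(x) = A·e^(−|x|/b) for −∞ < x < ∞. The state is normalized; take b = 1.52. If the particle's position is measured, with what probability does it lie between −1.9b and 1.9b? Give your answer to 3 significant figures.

P ≈ 0.978

The probability is P = ∫ |ψ|² dx over [−1.9b, 1.9b].
Since A² = 1/(b), this is the region integral divided by the full normalization integral.
By symmetry take twice the x ≥ 0 contribution in numerator and denominator; the 2's cancel. In terms of u = x/b (A² and the length scale cancel between numerator and denominator), P = [∫_{0}^{1.9} e^(-2·u) du] / [∫_{0}^{∞} e^(-2·u) du].
An antiderivative of e^(-2·u) is -e^(-2·u)/2; evaluating from 0 to 1.9 gives 1/2 - e^(-19/5)/2, while the full integral is 1/2.
Taking the ratio, P = 0.9776.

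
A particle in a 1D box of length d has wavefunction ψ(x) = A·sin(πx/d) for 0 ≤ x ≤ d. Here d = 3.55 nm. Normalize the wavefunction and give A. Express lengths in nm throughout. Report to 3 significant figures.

We need A² ∫|f|² dx = 1, taking the integral from 0 to d.
With ∫₀^d sin²(nπx/d) dx = d/2, the integral (without the A² prefactor) comes out to d/2.
Setting this equal to 1 gives A² = 1/(d/2).
Substituting d = 3.55 gives A² = 0.5634, so A = 0.7506.

A ≈ 0.751 nm^(-1/2)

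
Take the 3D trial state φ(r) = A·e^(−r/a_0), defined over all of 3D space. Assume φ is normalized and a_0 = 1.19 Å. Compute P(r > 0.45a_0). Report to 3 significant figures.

With dV = 4πr²dr, the probability is ∫|φ|² dV over r > 0.45a_0.
The full normalization integral is A²·[π·a_0^3] = 1, fixing A².
In terms of u = r/a_0 (A², 4π and the length scale all cancel between numerator and denominator), P = [∫_{0.45}^{∞} u^2·e^(-2·u) du] / [∫_{0}^{∞} u^2·e^(-2·u) du].
With ∫ u^2·e^(-2·u) du = -(2·u^2 + 2·u + 1)·e^(-2·u)/4 + C, the region integral is 461·e^(-9/10)/800 and the full one is 1/4.
The region integral divided by the full integral gives P = 0.9371.

P ≈ 0.937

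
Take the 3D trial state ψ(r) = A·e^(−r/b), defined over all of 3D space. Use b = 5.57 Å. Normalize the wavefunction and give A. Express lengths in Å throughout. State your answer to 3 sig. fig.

The normalization condition is ∫|ψ|² 4πr² dr = 1 from 0 to ∞.
Recall ∫₀^∞ r^m e^(−r/β) dr = m!·β^(m+1), carrying out the integral gives A² · π·b^3.
So A² = (π·b^3)^(−1).
Plugging in b = 5.57 yields A = 0.04292.

A ≈ 0.0429 Å^(-3/2)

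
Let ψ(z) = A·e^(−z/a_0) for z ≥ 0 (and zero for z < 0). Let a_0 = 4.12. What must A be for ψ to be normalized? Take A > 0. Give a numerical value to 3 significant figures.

A ≈ 0.697

The normalization condition is ∫|ψ|² dz = 1 from 0 to ∞.
Recall ∫₀^∞ z^m e^(−z/β) dz = m!·β^(m+1), carrying out the integral gives A² · a_0/2.
Hence A² = 1/[a_0/2].
Plugging in a_0 = 4.12 yields A = 0.6967.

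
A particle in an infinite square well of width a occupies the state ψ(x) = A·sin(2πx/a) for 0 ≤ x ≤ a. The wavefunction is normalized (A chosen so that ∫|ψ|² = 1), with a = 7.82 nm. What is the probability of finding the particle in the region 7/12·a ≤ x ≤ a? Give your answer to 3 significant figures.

P ≈ 0.486

P = ∫_{7/12·a}^{a} |ψ(x)|² dx.
The normalization integral ∫|ψ|²dx over the whole domain equals a/2·A², and A² cancels in the ratio.
Substituting u = x/a, A² and the length scale cancel in the ratio: P = ∫_{7/12}^{1} sin(2·π·u)^2 du / ∫_{0}^{1} sin(2·π·u)^2 du.
An antiderivative of sin(2·π·u)^2 is u/2 - sin(4·π·u)/(8·π); evaluating from 7/12 to 1 gives √(3)/(16·π) + 5/24, while the full integral is 1/2.
This works out to P = √(3)/(8·π) + 5/12.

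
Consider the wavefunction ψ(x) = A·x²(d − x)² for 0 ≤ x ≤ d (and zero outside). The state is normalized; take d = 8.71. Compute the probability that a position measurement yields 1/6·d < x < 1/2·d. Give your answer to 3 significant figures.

P ≈ 0.491

The probability is P = ∫ |ψ|² dx over [1/6·d, 1/2·d].
The normalization integral ∫|ψ|²dx over the whole domain equals d^9/630·A², and A² cancels in the ratio.
Let u = x/d; then A² and the length scale cancel, so P = ∫_{1/6}^{1/2} u^4·(1 - u)^4 du ÷ ∫_{0}^{1} u^4·(1 - u)^4 du.
Using ∫ u^4·(1 - u)^4 du = u^5·(70·u^4 - 315·u^3 + 540·u^2 - 420·u + 126)/630, the numerator is ≈ 0.00077944 and the denominator is 1/630.
The result is P = 0.4910.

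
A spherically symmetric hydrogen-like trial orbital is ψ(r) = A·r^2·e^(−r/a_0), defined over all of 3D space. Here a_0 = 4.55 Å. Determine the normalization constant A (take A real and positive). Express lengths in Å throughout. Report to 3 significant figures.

A ≈ 0.000592 Å^(-7/2)

Require ∫ |ψ|² 4πr² dr = 1 over the whole domain.
Using ∫₀^∞ rⁿ e^(−αr) dr = n!/αⁿ⁺¹, ∫|ψ|² 4πr² dr = A²·(45·π·a_0^7/2).
Hence A² = 1/[45·π·a_0^7/2].
Plugging in a_0 = 4.55 yields A = 0.0005920.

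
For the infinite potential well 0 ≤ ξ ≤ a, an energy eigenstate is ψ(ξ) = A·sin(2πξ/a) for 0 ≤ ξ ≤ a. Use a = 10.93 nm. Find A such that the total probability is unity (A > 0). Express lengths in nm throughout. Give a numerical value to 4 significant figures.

Require ∫ |ψ|² dξ = 1 over the whole domain.
Using sin²θ = (1 − cos 2θ)/2, with ψ = A·sin(2πξ/a), the integral evaluates to A²·[a/2].
So A² = (a/2)^(−1).
With a = 10.93: A² = 0.18298 and A = 0.42776.

A ≈ 0.4278 nm^(-1/2)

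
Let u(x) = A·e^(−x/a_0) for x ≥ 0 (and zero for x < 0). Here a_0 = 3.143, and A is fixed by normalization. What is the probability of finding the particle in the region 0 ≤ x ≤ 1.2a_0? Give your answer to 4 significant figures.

P = ∫_{0}^{1.2a_0} |u(x)|² dx.
Since A² = 1/(a_0/2), this is the region integral divided by the full normalization integral.
Substituting t = x/a_0, A² and the length scale cancel in the ratio: P = ∫_{0}^{1.2} e^(-2·t) dt / ∫_{0}^{∞} e^(-2·t) dt.
Using ∫ e^(-2·t) dt = -e^(-2·t)/2, the numerator is 1/2 - e^(-12/5)/2 and the denominator is 1/2.
This works out to P = 0.90928.

P ≈ 0.9093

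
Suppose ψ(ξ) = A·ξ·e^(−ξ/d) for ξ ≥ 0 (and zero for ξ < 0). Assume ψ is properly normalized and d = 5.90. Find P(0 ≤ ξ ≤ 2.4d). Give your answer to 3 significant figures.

P ≈ 0.857

P = ∫_{0}^{2.4d} |ψ(ξ)|² dξ.
The normalization integral ∫|ψ|²dξ over the whole domain equals d^3/4·A², and A² cancels in the ratio.
Substituting u = ξ/d, A² and the length scale cancel in the ratio: P = ∫_{0}^{2.4} u^2·e^(-2·u) du / ∫_{0}^{∞} u^2·e^(-2·u) du.
An antiderivative of u^2·e^(-2·u) is -(2·u^2 + 2·u + 1)·e^(-2·u)/4; evaluating from 0 to 2.4 gives 1/4 - 433·e^(-24/5)/100, while the full integral is 1/4.
The result is P = 0.8575.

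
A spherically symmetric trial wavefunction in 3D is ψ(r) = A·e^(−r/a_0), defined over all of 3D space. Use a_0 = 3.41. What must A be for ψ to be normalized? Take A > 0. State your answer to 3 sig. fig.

A ≈ 0.0896

The normalization condition is ∫|ψ|² 4πr² dr = 1 from 0 to ∞.
In 3D with spherical symmetry the volume element is 4πr² dr.
The integral (without the A² prefactor) comes out to π·a_0^3.
Hence A² = 1/[π·a_0^3].
Plugging in a_0 = 3.41 yields A = 0.08960.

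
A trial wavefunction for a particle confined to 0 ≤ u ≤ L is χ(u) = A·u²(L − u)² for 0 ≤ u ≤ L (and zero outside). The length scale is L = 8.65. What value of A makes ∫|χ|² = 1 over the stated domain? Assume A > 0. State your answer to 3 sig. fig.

A ≈ 0.00152

We need A² ∫|f|² du = 1, taking the integral from 0 to L.
Expanding the polynomial and integrating term by term, the integral (without the A² prefactor) comes out to L^9/630.
Plugging in L = 8.65 yields A = 0.001524.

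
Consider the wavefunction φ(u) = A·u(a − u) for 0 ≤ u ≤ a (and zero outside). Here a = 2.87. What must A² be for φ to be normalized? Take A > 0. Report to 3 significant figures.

We need A² ∫|f|² du = 1, taking the integral from 0 to a.
Expanding the polynomial and integrating term by term, carrying out the integral gives A² · a^5/30.
Hence A² = 1/[a^5/30].
Substituting a = 2.87 gives A² = 0.1541, so A = 0.3925.

A^2 ≈ 0.154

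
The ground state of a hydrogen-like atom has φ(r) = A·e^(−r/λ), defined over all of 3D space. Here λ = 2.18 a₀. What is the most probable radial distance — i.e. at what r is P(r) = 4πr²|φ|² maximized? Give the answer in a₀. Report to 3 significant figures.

r ≈ 2.18 a₀

Set d/dr [P(r) = 4πr²|φ|²] = 0 and solve for r > 0.
This gives r = λ.
With λ = 2.18, the most probable radial distance is 2.180 a₀.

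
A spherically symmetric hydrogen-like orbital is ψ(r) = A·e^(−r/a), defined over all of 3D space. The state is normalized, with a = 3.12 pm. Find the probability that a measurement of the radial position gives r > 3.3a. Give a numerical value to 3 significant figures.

P ≈ 0.0400

With dV = 4πr²dr, the probability is ∫|ψ|² dV over r > 3.3a.
The full normalization integral is A²·[π·a^3] = 1, fixing A².
Let u = r/a; then A², 4π and the length scale all cancel, so P = ∫_{3.3}^{∞} u^2·e^(-2·u) du ÷ ∫_{0}^{∞} u^2·e^(-2·u) du.
An antiderivative of u^2·e^(-2·u) is -(2·u^2 + 2·u + 1)·e^(-2·u)/4; evaluating from 3.3 to ∞ gives 1469·e^(-33/5)/200, while the full integral is 1/4.
This evaluates to P = 0.03997.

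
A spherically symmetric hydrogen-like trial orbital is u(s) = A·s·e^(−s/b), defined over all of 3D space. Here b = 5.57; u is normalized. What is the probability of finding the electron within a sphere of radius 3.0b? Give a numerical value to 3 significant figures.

P ≈ 0.715

Integrate the radial probability density 4πs²|u|² over s ≤ 3.0b.
The full normalization integral is A²·[3·π·b^5] = 1, fixing A².
Let t = s/b; then A², 4π and the length scale all cancel, so P = ∫_{0}^{3.0} t^4·e^(-2·t) dt ÷ ∫_{0}^{∞} t^4·e^(-2·t) dt.
With ∫ t^4·e^(-2·t) dt = -(t^4/2 + t^3 + 3·t^2/2 + 3·t/2 + 3/4)·e^(-2·t) + C, the region integral is 3/4 - 345·e^(-6)/4 and the full one is 3/4.
Taking the ratio yields P = 0.7149.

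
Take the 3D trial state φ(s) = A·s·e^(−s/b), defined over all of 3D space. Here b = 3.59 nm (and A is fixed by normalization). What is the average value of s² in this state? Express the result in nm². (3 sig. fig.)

⟨s^2⟩ ≈ 96.7 nm^2

⟨s²⟩ = ∫ s^2 |φ|² 4πs² ds over the full domain.
With ∫₀^∞ s^6 e^(−αs) ds = 6!/α^7, the ratio of the moment integral to the normalization integral gives ⟨s²⟩ = 15·b^2/2.
Putting b = 3.59 gives 96.66.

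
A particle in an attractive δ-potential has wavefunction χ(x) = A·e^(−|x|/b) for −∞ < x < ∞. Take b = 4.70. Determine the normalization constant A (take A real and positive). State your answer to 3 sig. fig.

A ≈ 0.461

Require ∫ |χ|² dx = 1 over the whole domain.
Using ∫₀^∞ xⁿ e^(−αx) dx = n!/αⁿ⁺¹, ∫|χ|² dx = A²·(b).
Substituting b = 4.70 gives A² = 0.2128, so A = 0.4613.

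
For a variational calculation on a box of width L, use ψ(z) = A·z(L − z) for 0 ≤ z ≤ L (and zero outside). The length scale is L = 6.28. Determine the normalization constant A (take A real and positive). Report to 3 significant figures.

A ≈ 0.0554

Require ∫ |ψ|² dz = 1 over the whole domain.
With ψ = A·z(L − z), the integral evaluates to A²·[L^5/30].
Substituting L = 6.28 gives A² = 0.003071, so A = 0.05542.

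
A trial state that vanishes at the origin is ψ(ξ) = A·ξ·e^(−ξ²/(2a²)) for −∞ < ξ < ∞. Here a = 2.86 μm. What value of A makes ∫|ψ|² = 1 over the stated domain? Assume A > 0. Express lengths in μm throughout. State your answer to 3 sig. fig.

Require ∫ |ψ|² dξ = 1 over the whole domain.
With ∫_{−∞}^{∞} ξ^(2m) e^(−αξ²) dξ = (2m−1)!!·√π / (2^m α^(m+1/2)), ∫|ψ|² dξ = A²·(√(π)·a^3/2).
Hence A² = 1/[√(π)·a^3/2].
Plugging in a = 2.86 yields A = 0.2196.

A ≈ 0.220 μm^(-3/2)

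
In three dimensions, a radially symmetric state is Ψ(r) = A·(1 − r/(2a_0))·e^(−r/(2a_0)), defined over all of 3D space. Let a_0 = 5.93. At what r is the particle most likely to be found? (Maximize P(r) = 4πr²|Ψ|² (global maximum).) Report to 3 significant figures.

The maximum of P(r) = 4πr²|Ψ|² occurs where its derivative vanishes.
Solving yields r = a_0·(√(5) + 3).
With a_0 = 5.93, the most probable radial distance is 31.05.

r ≈ 31.0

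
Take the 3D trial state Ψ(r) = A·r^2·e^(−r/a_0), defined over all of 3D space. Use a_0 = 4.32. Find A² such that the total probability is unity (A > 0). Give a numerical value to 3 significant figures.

A^2 ≈ 5.04E-7

The normalization condition is ∫|Ψ|² 4πr² dr = 1 from 0 to ∞.
Carrying out the integral gives A² · 45·π·a_0^7/2.
So A² = (45·π·a_0^7/2)^(−1).
Substituting a_0 = 4.32 gives A² = 5.038E-7, so A = 0.0007098.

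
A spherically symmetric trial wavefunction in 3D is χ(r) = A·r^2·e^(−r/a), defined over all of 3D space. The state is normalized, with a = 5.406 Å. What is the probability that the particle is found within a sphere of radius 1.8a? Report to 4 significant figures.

P ≈ 0.07327

With dV = 4πr²dr, the probability is ∫|χ|² dV over r ≤ 1.8a.
A² is fixed by ∫₀^∞ 4πr²|χ|² dr = 1, i.e. A² = (45·π·a^7/2)^(−1).
Let u = r/a; then A², 4π and the length scale all cancel, so P = ∫_{0}^{1.8} u^6·e^(-2·u) du ÷ ∫_{0}^{∞} u^6·e^(-2·u) du.
With ∫ u^6·e^(-2·u) du = -(4·u^6 + 12·u^5 + 30·u^4 + 60·u^3 + 90·u^2 + 90·u + 45)·e^(-2·u)/8 + C, the region integral is ≈ 0.412163 and the full one is 45/8.
Taking the ratio yields P = 0.073273.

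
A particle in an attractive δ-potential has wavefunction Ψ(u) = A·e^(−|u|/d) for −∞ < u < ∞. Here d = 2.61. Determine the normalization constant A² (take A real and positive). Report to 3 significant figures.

Require ∫ |Ψ|² du = 1 over the whole domain.
Using ∫₀^∞ uⁿ e^(−αu) du = n!/αⁿ⁺¹, ∫|Ψ|² du = A²·(d).
Substituting d = 2.61 gives A² = 0.3831, so A = 0.6190.

A^2 ≈ 0.383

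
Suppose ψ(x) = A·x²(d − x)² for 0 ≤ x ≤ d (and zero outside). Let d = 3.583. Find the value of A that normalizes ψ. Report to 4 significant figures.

A ≈ 0.08046

Require ∫ |ψ|² dx = 1 over the whole domain.
∫|ψ|² dx = A²·(d^9/630).
With d = 3.583: A² = 0.0064732 and A = 0.080456.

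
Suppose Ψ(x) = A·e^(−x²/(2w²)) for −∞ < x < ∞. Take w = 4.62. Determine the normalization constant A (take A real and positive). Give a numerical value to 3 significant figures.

A ≈ 0.349

Normalization requires ∫|Ψ|² dx = 1, integrated from −∞ to ∞.
Carrying out the integral gives A² · √(π)·w.
Hence A² = 1/[√(π)·w].
Substituting w = 4.62 gives A² = 0.1221, so A = 0.3495.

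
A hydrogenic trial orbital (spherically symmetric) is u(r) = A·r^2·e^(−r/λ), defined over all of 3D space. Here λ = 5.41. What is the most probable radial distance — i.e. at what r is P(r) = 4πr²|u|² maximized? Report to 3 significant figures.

The maximum of P(r) = 4πr²|u|² occurs where its derivative vanishes.
Solving yields r = 3·λ.
With λ = 5.41, the most probable radial distance is 16.23.

r ≈ 16.2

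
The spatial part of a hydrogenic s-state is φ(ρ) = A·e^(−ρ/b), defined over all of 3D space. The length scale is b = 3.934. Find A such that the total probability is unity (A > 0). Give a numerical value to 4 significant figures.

We need A² ∫|f|² 4πρ² dρ = 1, taking the integral from 0 to ∞.
With φ = A·e^(−ρ/b), the integral evaluates to A²·[π·b^3].
Setting this equal to 1 gives A² = 1/(π·b^3).
Substituting b = 3.934 gives A² = 0.0052281, so A = 0.072306.

A ≈ 0.07231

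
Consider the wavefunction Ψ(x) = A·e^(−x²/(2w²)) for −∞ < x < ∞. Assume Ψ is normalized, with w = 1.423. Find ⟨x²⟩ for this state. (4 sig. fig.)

⟨x^2⟩ ≈ 1.012

⟨x²⟩ = ∫ x^2 |Ψ|² dx over the full domain.
Since the A² factors cancel between numerator and denominator, ⟨x²⟩ = w^2/2.
With w = 1.423, ⟨x^2⟩ = 1.0125.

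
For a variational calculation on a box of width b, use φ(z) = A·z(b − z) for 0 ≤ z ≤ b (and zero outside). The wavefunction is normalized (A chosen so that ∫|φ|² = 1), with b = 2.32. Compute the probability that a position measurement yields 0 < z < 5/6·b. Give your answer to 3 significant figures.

The probability is P = ∫ |φ|² dz over [0, 5/6·b].
With A² fixed by ∫|φ|² = 1, i.e. A² = (b^5/30)^(−1), substitute and integrate.
Substituting u = z/b, A² and the length scale cancel in the ratio: P = ∫_{0}^{5/6} u^2·(1 - u)^2 du / ∫_{0}^{1} u^2·(1 - u)^2 du.
Using ∫ u^2·(1 - u)^2 du = u^3·(6·u^2 - 15·u + 10)/30, the numerator is 125/3888 and the denominator is 1/30.
Taking the ratio, P = 625/648.

P ≈ 0.965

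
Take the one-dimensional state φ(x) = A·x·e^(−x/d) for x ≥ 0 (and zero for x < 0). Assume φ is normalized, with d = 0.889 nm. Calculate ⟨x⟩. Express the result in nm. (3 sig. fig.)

⟨x⟩ ≈ 1.33 nm

⟨x⟩ = ∫ x |φ|² dx over the full domain.
With ∫₀^∞ x^3 e^(−αx) dx = 3!/α^4, the ratio of the moment integral to the normalization integral gives ⟨x⟩ = 3·d/2.
Putting d = 0.889 gives 1.334.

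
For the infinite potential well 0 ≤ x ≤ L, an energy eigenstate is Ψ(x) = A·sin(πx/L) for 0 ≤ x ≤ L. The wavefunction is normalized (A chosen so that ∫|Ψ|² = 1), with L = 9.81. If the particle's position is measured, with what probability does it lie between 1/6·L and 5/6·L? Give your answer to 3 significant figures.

|Ψ|² is the probability density, so P = ∫_{1/6·L}^{5/6·L} |Ψ|² dx.
With A² fixed by ∫|Ψ|² = 1, i.e. A² = (L/2)^(−1), substitute and integrate.
In terms of u = x/L (A² and the length scale cancel between numerator and denominator), P = [∫_{1/6}^{5/6} sin(π·u)^2 du] / [∫_{0}^{1} sin(π·u)^2 du].
An antiderivative of sin(π·u)^2 is u/2 - sin(2·π·u)/(4·π); evaluating from 1/6 to 5/6 gives √(3)/(4·π) + 1/3, while the full integral is 1/2.
This works out to P = √(3)/(2·π) + 2/3.

P ≈ 0.942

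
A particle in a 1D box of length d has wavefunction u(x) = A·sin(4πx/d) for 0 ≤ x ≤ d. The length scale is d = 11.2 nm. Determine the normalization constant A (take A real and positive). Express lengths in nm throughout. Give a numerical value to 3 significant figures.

Require ∫ |u|² dx = 1 over the whole domain.
∫|u|² dx = A²·(d/2).
Substituting d = 11.2 gives A² = 0.1786, so A = 0.4226.

A ≈ 0.423 nm^(-1/2)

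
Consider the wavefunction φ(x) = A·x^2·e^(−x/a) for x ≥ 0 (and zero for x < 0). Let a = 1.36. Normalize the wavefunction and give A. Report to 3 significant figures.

A ≈ 0.535

We need A² ∫|f|² dx = 1, taking the integral from 0 to ∞.
Recall ∫₀^∞ x^m e^(−x/β) dx = m!·β^(m+1), the integral (without the A² prefactor) comes out to 3·a^5/4.
Setting this equal to 1 gives A² = 1/(3·a^5/4).
Plugging in a = 1.36 yields A = 0.5353.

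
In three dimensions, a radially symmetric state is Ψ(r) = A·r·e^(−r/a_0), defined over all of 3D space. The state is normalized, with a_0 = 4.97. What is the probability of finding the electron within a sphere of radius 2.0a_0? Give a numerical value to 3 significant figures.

P ≈ 0.371

Integrate the radial probability density 4πr²|Ψ|² over r ≤ 2.0a_0.
A² is fixed by ∫₀^∞ 4πr²|Ψ|² dr = 1, i.e. A² = (3·π·a_0^5)^(−1).
In terms of u = r/a_0 (A², 4π and the length scale all cancel between numerator and denominator), P = [∫_{0}^{2.0} u^4·e^(-2·u) du] / [∫_{0}^{∞} u^4·e^(-2·u) du].
Using ∫ u^4·e^(-2·u) du = -(u^4/2 + u^3 + 3·u^2/2 + 3·u/2 + 3/4)·e^(-2·u), the numerator is 3/4 - 103·e^(-4)/4 and the denominator is 3/4.
This evaluates to P = 0.3712.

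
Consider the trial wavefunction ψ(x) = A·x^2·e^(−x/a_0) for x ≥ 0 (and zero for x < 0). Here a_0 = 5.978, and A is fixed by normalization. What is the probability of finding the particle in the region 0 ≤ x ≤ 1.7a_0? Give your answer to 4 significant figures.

|ψ|² is the probability density, so P = ∫_{0}^{1.7a_0} |ψ|² dx.
With A² fixed by ∫|ψ|² = 1, i.e. A² = (3·a_0^5/4)^(−1), substitute and integrate.
Let u = x/a_0; then A² and the length scale cancel, so P = ∫_{0}^{1.7} u^4·e^(-2·u) du ÷ ∫_{0}^{∞} u^4·e^(-2·u) du.
With ∫ u^4·e^(-2·u) du = -(u^4/2 + u^3 + 3·u^2/2 + 3·u/2 + 3/4)·e^(-2·u) + C, the region integral is ≈ 0.191864 and the full one is 3/4.
The result is P = 0.25582.

P ≈ 0.2558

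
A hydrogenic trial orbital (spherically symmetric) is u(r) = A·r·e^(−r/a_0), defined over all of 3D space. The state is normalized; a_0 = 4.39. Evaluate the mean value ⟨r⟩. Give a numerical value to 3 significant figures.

By definition ⟨r⟩ = ∫ r |u(r)|² 4πr² dr.
With ∫₀^∞ r^5 e^(−αr) dr = 5!/α^6, since the A² factors cancel between numerator and denominator, ⟨r⟩ = 5·a_0/2.
With a_0 = 4.39, ⟨r⟩ = 10.98.

⟨r⟩ ≈ 11.0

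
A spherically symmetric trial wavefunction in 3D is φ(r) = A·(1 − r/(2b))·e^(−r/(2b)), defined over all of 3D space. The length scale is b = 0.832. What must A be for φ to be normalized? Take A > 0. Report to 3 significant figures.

Require ∫ |φ|² 4πr² dr = 1 over the whole domain.
The integral (without the A² prefactor) comes out to 8·π·b^3.
Hence A² = 1/[8·π·b^3].
Substituting b = 0.832 gives A² = 0.06909, so A = 0.2628.

A ≈ 0.263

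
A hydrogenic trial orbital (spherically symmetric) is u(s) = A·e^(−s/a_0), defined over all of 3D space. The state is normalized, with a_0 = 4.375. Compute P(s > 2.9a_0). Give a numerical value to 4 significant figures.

Integrate the radial probability density 4πs²|u|² over s > 2.9a_0.
The full normalization integral is A²·[π·a_0^3] = 1, fixing A².
In terms of t = s/a_0 (A², 4π and the length scale all cancel between numerator and denominator), P = [∫_{2.9}^{∞} t^2·e^(-2·t) dt] / [∫_{0}^{∞} t^2·e^(-2·t) dt].
An antiderivative of t^2·e^(-2·t) is -(2·t^2 + 2·t + 1)·e^(-2·t)/4; evaluating from 2.9 to ∞ gives 1181·e^(-29/5)/200, while the full integral is 1/4.
The region integral divided by the full integral gives P = 0.071511.

P ≈ 0.07151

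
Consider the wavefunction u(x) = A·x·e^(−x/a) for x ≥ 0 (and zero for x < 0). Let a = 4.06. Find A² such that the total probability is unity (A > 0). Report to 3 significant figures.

We need A² ∫|f|² dx = 1, taking the integral from 0 to ∞.
Recall ∫₀^∞ x^m e^(−x/β) dx = m!·β^(m+1), carrying out the integral gives A² · a^3/4.
Setting this equal to 1 gives A² = 1/(a^3/4).
Substituting a = 4.06 gives A² = 0.05977, so A = 0.2445.

A^2 ≈ 0.0598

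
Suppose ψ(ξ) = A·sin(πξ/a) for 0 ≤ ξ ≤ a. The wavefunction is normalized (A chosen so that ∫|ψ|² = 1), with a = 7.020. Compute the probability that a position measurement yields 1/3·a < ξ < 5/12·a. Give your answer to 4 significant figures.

P ≈ 0.1416

|ψ|² is the probability density, so P = ∫_{1/3·a}^{5/12·a} |ψ|² dξ.
Since A² = 1/(a/2), this is the region integral divided by the full normalization integral.
In terms of u = ξ/a (A² and the length scale cancel between numerator and denominator), P = [∫_{1/3}^{5/12} sin(π·u)^2 du] / [∫_{0}^{1} sin(π·u)^2 du].
Using ∫ sin(π·u)^2 du = u/2 - sin(2·π·u)/(4·π), the numerator is -1/(8·π) + 1/24 + √(3)/(8·π) and the denominator is 1/2.
Taking the ratio, P = (-3 + π + 3·√(3))/(12·π).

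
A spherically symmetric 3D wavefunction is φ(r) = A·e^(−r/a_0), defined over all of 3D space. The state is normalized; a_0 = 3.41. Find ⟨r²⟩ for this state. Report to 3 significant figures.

⟨r^2⟩ ≈ 34.9

The expectation value is the |φ|²-weighted average of r^2: ∫ r^2|φ|² 4πr² dr.
The ratio of the moment integral to the normalization integral gives ⟨r²⟩ = 3·a_0^2.
Putting a_0 = 3.41 gives 34.88.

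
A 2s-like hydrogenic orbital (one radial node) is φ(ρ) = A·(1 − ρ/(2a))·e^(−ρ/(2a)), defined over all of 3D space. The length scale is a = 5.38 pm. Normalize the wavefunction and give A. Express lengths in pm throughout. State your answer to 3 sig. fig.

A ≈ 0.0160 pm^(-3/2)

The normalization condition is ∫|φ|² 4πρ² dρ = 1 from 0 to ∞.
The angular integral contributes 4π, leaving ∫₀^∞ ρ²|φ|² dρ.
Using ∫₀^∞ ρⁿ e^(−αρ) dρ = n!/αⁿ⁺¹, ∫|φ|² 4πρ² dρ = A²·(8·π·a^3).
So A² = (8·π·a^3)^(−1).
With a = 5.38: A² = 0.0002555 and A = 0.01598.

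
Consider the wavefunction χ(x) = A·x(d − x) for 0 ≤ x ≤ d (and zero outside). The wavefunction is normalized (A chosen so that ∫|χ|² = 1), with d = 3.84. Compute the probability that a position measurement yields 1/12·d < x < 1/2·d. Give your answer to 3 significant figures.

The probability is P = ∫ |χ|² dx over [1/12·d, 1/2·d].
The normalization integral ∫|χ|²dx over the whole domain equals d^5/30·A², and A² cancels in the ratio.
Substituting u = x/d, A² and the length scale cancel in the ratio: P = ∫_{1/12}^{1/2} u^2·(1 - u)^2 du / ∫_{0}^{1} u^2·(1 - u)^2 du.
An antiderivative of u^2·(1 - u)^2 is u^3·(6·u^2 - 15·u + 10)/30; evaluating from 1/12 to 1/2 gives ≈ 0.016497, while the full integral is 1/30.
Evaluating gives P = 0.4949.

P ≈ 0.495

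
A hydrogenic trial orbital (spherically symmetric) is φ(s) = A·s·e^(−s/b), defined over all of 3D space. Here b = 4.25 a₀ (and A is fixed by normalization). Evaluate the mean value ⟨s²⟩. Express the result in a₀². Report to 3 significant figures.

⟨s²⟩ = ∫ s^2 |φ|² 4πs² ds over the full domain.
Using ∫₀^∞ sⁿ e^(−αs) ds = n!/αⁿ⁺¹, the ratio of the moment integral to the normalization integral gives ⟨s²⟩ = 15·b^2/2.
With b = 4.25, ⟨s^2⟩ = 135.5.

⟨s^2⟩ ≈ 135 a₀^2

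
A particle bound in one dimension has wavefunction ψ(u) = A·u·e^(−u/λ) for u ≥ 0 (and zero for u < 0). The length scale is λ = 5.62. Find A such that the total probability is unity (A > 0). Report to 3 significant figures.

The normalization condition is ∫|ψ|² du = 1 from 0 to ∞.
Carrying out the integral gives A² · λ^3/4.
Hence A² = 1/[λ^3/4].
Substituting λ = 5.62 gives A² = 0.02253, so A = 0.1501.

A ≈ 0.150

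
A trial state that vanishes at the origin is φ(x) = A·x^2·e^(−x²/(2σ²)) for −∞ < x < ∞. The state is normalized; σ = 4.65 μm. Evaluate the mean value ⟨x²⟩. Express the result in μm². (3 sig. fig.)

⟨x²⟩ = ∫ x^2 |φ|² dx over the full domain.
The ratio of the moment integral to the normalization integral gives ⟨x²⟩ = 5·σ^2/2.
With σ = 4.65, ⟨x^2⟩ = 54.06.

⟨x^2⟩ ≈ 54.1 μm^2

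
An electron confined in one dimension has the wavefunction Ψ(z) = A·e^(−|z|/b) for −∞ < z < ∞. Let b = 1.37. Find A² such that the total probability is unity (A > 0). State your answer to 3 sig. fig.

A^2 ≈ 0.730

Require ∫ |Ψ|² dz = 1 over the whole domain.
Carrying out the integral gives A² · b.
Setting this equal to 1 gives A² = 1/(b).
Plugging in b = 1.37 yields A = 0.8544.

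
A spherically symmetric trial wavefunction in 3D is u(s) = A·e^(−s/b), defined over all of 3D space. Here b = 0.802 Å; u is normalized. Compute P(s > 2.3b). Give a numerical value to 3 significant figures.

With dV = 4πs²ds, the probability is ∫|u|² dV over s > 2.3b.
Normalization gives A² = 1/(π·b^3).
In terms of t = s/b (A², 4π and the length scale all cancel between numerator and denominator), P = [∫_{2.3}^{∞} t^2·e^(-2·t) dt] / [∫_{0}^{∞} t^2·e^(-2·t) dt].
With ∫ t^2·e^(-2·t) dt = -(2·t^2 + 2·t + 1)·e^(-2·t)/4 + C, the region integral is 809·e^(-23/5)/200 and the full one is 1/4.
The region integral divided by the full integral gives P = 0.1626.

P ≈ 0.163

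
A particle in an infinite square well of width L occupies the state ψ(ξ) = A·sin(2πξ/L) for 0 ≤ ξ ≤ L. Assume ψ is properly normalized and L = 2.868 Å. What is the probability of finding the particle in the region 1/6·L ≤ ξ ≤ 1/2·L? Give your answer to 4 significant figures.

P ≈ 0.4022

The probability is P = ∫ |ψ|² dξ over [1/6·L, 1/2·L].
Since A² = 1/(L/2), this is the region integral divided by the full normalization integral.
Substituting u = ξ/L, A² and the length scale cancel in the ratio: P = ∫_{1/6}^{1/2} sin(2·π·u)^2 du / ∫_{0}^{1} sin(2·π·u)^2 du.
With ∫ sin(2·π·u)^2 du = u/2 - sin(4·π·u)/(8·π) + C, the region integral is √(3)/(16·π) + 1/6 and the full one is 1/2.
This works out to P = (√(3)/8 + π/3)/π.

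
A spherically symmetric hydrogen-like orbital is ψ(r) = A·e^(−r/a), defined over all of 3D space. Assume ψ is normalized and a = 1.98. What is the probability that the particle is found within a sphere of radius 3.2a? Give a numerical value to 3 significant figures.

P ≈ 0.954

P = ∫ |ψ|² 4πr² dr over r ≤ 3.2a.
A² is fixed by ∫₀^∞ 4πr²|ψ|² dr = 1, i.e. A² = (π·a^3)^(−1).
Let u = r/a; then A², 4π and the length scale all cancel, so P = ∫_{0}^{3.2} u^2·e^(-2·u) du ÷ ∫_{0}^{∞} u^2·e^(-2·u) du.
Using ∫ u^2·e^(-2·u) du = -(2·u^2 + 2·u + 1)·e^(-2·u)/4, the numerator is 1/4 - 697·e^(-32/5)/100 and the denominator is 1/4.
Taking the ratio yields P = 0.9537.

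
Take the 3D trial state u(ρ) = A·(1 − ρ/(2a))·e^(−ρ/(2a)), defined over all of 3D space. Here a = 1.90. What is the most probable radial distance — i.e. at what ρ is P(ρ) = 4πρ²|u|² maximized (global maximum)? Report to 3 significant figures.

Set d/dρ [P(ρ) = 4πρ²|u|²] = 0 and solve for ρ > 0.
Solving yields ρ = a·(√(5) + 3).
With a = 1.90, the most probable radial distance is 9.949.

ρ ≈ 9.95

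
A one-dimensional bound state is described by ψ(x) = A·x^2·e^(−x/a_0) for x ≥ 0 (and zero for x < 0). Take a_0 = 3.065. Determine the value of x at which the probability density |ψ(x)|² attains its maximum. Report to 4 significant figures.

x ≈ 6.130

Set d/dx [|ψ(x)|²] = 0 and solve for x > 0.
Solving yields x = 2·a_0.
With a_0 = 3.065, the most probable position is 6.1300.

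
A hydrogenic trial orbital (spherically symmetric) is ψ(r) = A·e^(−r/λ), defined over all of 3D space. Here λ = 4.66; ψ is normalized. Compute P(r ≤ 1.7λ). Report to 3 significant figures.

With dV = 4πr²dr, the probability is ∫|ψ|² dV over r ≤ 1.7λ.
Normalization gives A² = 1/(π·λ^3).
In terms of u = r/λ (A², 4π and the length scale all cancel between numerator and denominator), P = [∫_{0}^{1.7} u^2·e^(-2·u) du] / [∫_{0}^{∞} u^2·e^(-2·u) du].
With ∫ u^2·e^(-2·u) du = -(2·u^2 + 2·u + 1)·e^(-2·u)/4 + C, the region integral is 1/4 - 509·e^(-17/5)/200 and the full one is 1/4.
Taking the ratio yields P = 0.6603.

P ≈ 0.660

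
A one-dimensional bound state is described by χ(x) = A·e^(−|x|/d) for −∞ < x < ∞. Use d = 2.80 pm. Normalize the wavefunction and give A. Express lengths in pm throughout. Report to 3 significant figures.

The normalization condition is ∫|χ|² dx = 1 from −∞ to ∞.
Recall ∫₀^∞ x^m e^(−x/β) dx = m!·β^(m+1), with χ = A·e^(−|x|/d), the integral evaluates to A²·[d].
Hence A² = 1/[d].
With d = 2.80: A² = 0.3571 and A = 0.5976.

A ≈ 0.598 pm^(-1/2)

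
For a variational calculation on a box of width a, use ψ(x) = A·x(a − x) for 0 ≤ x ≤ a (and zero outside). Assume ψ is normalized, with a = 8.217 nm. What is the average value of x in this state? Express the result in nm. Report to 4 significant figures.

⟨x⟩ ≈ 4.109 nm

⟨x⟩ = ∫ x |ψ|² dx over the full domain.
Expanding the polynomial and integrating term by term, the ratio of the moment integral to the normalization integral gives ⟨x⟩ = a/2.
With a = 8.217, ⟨x⟩ = 4.1085.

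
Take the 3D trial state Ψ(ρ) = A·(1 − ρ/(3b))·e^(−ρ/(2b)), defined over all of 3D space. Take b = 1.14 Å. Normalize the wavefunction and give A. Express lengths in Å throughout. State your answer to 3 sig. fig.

A ≈ 0.284 Å^(-3/2)

The normalization condition is ∫|Ψ|² 4πρ² dρ = 1 from 0 to ∞.
The integral (without the A² prefactor) comes out to 8·π·b^3/3.
Setting this equal to 1 gives A² = 1/(8·π·b^3/3).
With b = 1.14: A² = 0.08057 and A = 0.2838.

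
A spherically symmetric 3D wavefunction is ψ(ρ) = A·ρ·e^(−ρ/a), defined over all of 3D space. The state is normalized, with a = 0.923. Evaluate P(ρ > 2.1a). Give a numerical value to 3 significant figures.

With dV = 4πρ²dρ, the probability is ∫|ψ|² dV over ρ > 2.1a.
Normalization gives A² = 1/(3·π·a^5).
In terms of u = ρ/a (A², 4π and the length scale all cancel between numerator and denominator), P = [∫_{2.1}^{∞} u^4·e^(-2·u) du] / [∫_{0}^{∞} u^4·e^(-2·u) du].
An antiderivative of u^4·e^(-2·u) is -(u^4/2 + u^3 + 3·u^2/2 + 3·u/2 + 3/4)·e^(-2·u); evaluating from 2.1 to ∞ gives ≈ 0.44237, while the full integral is 3/4.
The region integral divided by the full integral gives P = 0.5898.

P ≈ 0.590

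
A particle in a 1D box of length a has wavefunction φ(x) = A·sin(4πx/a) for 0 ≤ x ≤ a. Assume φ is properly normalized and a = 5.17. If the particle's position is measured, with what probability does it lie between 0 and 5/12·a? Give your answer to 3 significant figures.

P = ∫_{0}^{5/12·a} |φ(x)|² dx.
With A² fixed by ∫|φ|² = 1, i.e. A² = (a/2)^(−1), substitute and integrate.
Substituting u = x/a, A² and the length scale cancel in the ratio: P = ∫_{0}^{5/12} sin(4·π·u)^2 du / ∫_{0}^{1} sin(4·π·u)^2 du.
An antiderivative of sin(4·π·u)^2 is u/2 - sin(4·π·u)·cos(4·π·u)/(8·π); evaluating from 0 to 5/12 gives √(3)/(32·π) + 5/24, while the full integral is 1/2.
The result is P = √(3)/(16·π) + 5/12.

P ≈ 0.451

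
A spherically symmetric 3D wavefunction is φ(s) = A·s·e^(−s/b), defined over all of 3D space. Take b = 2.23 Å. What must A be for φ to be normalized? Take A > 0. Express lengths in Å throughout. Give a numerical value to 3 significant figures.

We need A² ∫|f|² 4πs² ds = 1, taking the integral from 0 to ∞.
The angular integral contributes 4π, leaving ∫₀^∞ s²|φ|² ds.
Recall ∫₀^∞ s^m e^(−s/β) ds = m!·β^(m+1), ∫|φ|² 4πs² ds = A²·(3·π·b^5).
With b = 2.23: A² = 0.001924 and A = 0.04386.

A ≈ 0.0439 Å^(-5/2)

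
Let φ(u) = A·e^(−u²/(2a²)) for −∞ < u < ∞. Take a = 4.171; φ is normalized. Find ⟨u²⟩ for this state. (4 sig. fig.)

By definition ⟨u²⟩ = ∫ u^2 |φ(u)|² du.
Differentiating ∫e^(−αu²) du = √(π/α) under α to get the higher moments, the ratio of the moment integral to the normalization integral gives ⟨u²⟩ = a^2/2.
With a = 4.171, ⟨u^2⟩ = 8.6986.

⟨u^2⟩ ≈ 8.699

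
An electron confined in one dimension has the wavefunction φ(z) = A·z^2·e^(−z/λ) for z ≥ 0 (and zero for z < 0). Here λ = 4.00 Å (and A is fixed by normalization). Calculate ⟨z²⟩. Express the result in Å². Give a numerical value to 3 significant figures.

⟨z^2⟩ ≈ 120 Å^2

By definition ⟨z²⟩ = ∫ z^2 |φ(z)|² dz.
Using ∫₀^∞ zⁿ e^(−αz) dz = n!/αⁿ⁺¹, since the A² factors cancel between numerator and denominator, ⟨z²⟩ = 15·λ^2/2.
With λ = 4.00, ⟨z^2⟩ = 120.0.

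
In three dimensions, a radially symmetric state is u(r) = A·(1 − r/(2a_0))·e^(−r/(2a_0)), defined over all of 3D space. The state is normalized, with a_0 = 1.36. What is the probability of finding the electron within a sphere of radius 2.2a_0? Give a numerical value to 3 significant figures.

Integrate the radial probability density 4πr²|u|² over r ≤ 2.2a_0.
Normalization gives A² = 1/(8·π·a_0^3).
Let t = r/a_0; then A², 4π and the length scale all cancel, so P = ∫_{0}^{2.2} t^2·(1 - t/2)^2·e^(-t) dt ÷ ∫_{0}^{∞} t^2·(1 - t/2)^2·e^(-t) dt.
An antiderivative of t^2·(1 - t/2)^2·e^(-t) is -(t^4/4 + t^2 + 2·t + 2)·e^(-t); evaluating from 0 to 2.2 gives ≈ 0.10566, while the full integral is 2.
This evaluates to P = 0.05283.

P ≈ 0.0528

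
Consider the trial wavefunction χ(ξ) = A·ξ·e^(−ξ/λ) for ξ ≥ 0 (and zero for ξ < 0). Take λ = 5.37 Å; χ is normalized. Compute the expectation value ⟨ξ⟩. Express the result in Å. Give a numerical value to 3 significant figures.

By definition ⟨ξ⟩ = ∫ ξ |χ(ξ)|² dξ.
The ratio of the moment integral to the normalization integral gives ⟨ξ⟩ = 3·λ/2.
Putting λ = 5.37 gives 8.055.

⟨ξ⟩ ≈ 8.06 Å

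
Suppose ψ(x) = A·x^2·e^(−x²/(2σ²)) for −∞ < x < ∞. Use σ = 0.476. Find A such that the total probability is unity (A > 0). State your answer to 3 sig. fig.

Normalization requires ∫|ψ|² dx = 1, integrated from −∞ to ∞.
Using the Gaussian integral ∫_{−∞}^{∞} e^(−αx²) dx = √(π/α), with ψ = A·x^2·e^(−x²/(2σ²)), the integral evaluates to A²·[3·√(π)·σ^5/4].
Setting this equal to 1 gives A² = 1/(3·√(π)·σ^5/4).
Plugging in σ = 0.476 yields A = 5.548.

A ≈ 5.55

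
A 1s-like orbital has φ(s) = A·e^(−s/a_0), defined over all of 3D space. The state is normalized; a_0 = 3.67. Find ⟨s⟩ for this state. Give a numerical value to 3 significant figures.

By definition ⟨s⟩ = ∫ s |φ(s)|² 4πs² ds.
The ratio of the moment integral to the normalization integral gives ⟨s⟩ = 3·a_0/2.
With a_0 = 3.67, ⟨s⟩ = 5.505.

⟨s⟩ ≈ 5.51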